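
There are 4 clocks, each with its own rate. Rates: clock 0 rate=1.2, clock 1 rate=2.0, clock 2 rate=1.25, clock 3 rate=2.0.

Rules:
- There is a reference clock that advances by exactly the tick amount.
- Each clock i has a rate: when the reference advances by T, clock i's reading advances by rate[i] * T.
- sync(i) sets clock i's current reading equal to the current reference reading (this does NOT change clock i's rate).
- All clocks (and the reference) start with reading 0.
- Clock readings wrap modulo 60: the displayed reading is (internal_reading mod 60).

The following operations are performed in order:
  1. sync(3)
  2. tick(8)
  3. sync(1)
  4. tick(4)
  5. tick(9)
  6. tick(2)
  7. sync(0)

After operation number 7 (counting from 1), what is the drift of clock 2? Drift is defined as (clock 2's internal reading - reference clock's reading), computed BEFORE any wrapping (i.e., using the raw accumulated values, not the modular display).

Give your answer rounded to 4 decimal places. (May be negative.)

Answer: 5.7500

Derivation:
After op 1 sync(3): ref=0.0000 raw=[0.0000 0.0000 0.0000 0.0000]
After op 2 tick(8): ref=8.0000 raw=[9.6000 16.0000 10.0000 16.0000]
After op 3 sync(1): ref=8.0000 raw=[9.6000 8.0000 10.0000 16.0000]
After op 4 tick(4): ref=12.0000 raw=[14.4000 16.0000 15.0000 24.0000]
After op 5 tick(9): ref=21.0000 raw=[25.2000 34.0000 26.2500 42.0000]
After op 6 tick(2): ref=23.0000 raw=[27.6000 38.0000 28.7500 46.0000]
After op 7 sync(0): ref=23.0000 raw=[23.0000 38.0000 28.7500 46.0000]
Drift of clock 2 after op 7: 28.7500 - 23.0000 = 5.7500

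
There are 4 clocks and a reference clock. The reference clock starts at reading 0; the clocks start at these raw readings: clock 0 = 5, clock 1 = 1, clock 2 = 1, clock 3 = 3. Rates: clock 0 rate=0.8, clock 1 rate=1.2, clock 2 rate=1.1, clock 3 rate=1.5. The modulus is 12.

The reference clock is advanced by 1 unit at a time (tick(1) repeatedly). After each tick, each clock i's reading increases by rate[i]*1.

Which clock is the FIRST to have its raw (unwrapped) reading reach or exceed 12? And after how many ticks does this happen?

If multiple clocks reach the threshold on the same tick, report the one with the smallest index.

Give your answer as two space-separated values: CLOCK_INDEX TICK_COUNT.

clock 0: start=5, rate=0.8, needs 12-5 = 7; ticks = ceil(7/0.8) = ceil(8.7500) = 9; reading at tick 9 = 5 + 0.8*9 = 12.2000
clock 1: start=1, rate=1.2, needs 12-1 = 11; ticks = ceil(11/1.2) = ceil(9.1667) = 10; reading at tick 10 = 1 + 1.2*10 = 13.0000
clock 2: start=1, rate=1.1, needs 12-1 = 11; ticks = ceil(11/1.1) = ceil(10.0000) = 10; reading at tick 10 = 1 + 1.1*10 = 12.0000
clock 3: start=3, rate=1.5, needs 12-3 = 9; ticks = ceil(9/1.5) = ceil(6.0000) = 6; reading at tick 6 = 3 + 1.5*6 = 12.0000
Minimum tick count = 6; winners = [3]; smallest index = 3

Answer: 3 6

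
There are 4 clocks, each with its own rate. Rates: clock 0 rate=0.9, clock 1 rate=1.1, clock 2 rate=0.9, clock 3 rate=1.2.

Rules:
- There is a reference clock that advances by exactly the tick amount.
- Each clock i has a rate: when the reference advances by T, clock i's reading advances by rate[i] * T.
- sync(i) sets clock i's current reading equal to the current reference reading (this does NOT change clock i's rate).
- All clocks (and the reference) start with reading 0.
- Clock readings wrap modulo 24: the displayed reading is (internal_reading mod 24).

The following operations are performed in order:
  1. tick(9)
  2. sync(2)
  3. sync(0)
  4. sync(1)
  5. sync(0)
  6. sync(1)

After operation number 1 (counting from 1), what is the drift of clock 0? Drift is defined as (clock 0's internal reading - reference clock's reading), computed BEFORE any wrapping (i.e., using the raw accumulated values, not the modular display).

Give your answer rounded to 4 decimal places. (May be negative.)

After op 1 tick(9): ref=9.0000 raw=[8.1000 9.9000 8.1000 10.8000]
Drift of clock 0 after op 1: 8.1000 - 9.0000 = -0.9000

Answer: -0.9000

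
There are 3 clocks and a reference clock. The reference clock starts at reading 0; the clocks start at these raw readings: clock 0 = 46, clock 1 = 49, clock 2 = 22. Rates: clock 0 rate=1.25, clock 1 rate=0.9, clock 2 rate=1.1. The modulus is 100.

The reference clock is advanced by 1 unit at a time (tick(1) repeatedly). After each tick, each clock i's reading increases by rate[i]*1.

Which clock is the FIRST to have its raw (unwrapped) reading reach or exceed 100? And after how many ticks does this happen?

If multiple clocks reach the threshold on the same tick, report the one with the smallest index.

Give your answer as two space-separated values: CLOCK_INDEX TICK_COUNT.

clock 0: start=46, rate=1.25, needs 100-46 = 54; ticks = ceil(54/1.25) = ceil(43.2000) = 44; reading at tick 44 = 46 + 1.25*44 = 101.0000
clock 1: start=49, rate=0.9, needs 100-49 = 51; ticks = ceil(51/0.9) = ceil(56.6667) = 57; reading at tick 57 = 49 + 0.9*57 = 100.3000
clock 2: start=22, rate=1.1, needs 100-22 = 78; ticks = ceil(78/1.1) = ceil(70.9091) = 71; reading at tick 71 = 22 + 1.1*71 = 100.1000
Minimum tick count = 44; winners = [0]; smallest index = 0

Answer: 0 44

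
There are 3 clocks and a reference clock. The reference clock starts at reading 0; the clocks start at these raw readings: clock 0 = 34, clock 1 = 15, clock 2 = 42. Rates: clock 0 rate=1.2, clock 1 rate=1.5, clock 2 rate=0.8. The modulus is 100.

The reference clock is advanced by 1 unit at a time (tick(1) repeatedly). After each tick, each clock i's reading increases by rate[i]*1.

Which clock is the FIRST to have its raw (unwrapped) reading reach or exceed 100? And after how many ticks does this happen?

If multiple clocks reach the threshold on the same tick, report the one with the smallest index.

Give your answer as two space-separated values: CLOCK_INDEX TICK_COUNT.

Answer: 0 55

Derivation:
clock 0: start=34, rate=1.2, needs 100-34 = 66; ticks = ceil(66/1.2) = ceil(55.0000) = 55; reading at tick 55 = 34 + 1.2*55 = 100.0000
clock 1: start=15, rate=1.5, needs 100-15 = 85; ticks = ceil(85/1.5) = ceil(56.6667) = 57; reading at tick 57 = 15 + 1.5*57 = 100.5000
clock 2: start=42, rate=0.8, needs 100-42 = 58; ticks = ceil(58/0.8) = ceil(72.5000) = 73; reading at tick 73 = 42 + 0.8*73 = 100.4000
Minimum tick count = 55; winners = [0]; smallest index = 0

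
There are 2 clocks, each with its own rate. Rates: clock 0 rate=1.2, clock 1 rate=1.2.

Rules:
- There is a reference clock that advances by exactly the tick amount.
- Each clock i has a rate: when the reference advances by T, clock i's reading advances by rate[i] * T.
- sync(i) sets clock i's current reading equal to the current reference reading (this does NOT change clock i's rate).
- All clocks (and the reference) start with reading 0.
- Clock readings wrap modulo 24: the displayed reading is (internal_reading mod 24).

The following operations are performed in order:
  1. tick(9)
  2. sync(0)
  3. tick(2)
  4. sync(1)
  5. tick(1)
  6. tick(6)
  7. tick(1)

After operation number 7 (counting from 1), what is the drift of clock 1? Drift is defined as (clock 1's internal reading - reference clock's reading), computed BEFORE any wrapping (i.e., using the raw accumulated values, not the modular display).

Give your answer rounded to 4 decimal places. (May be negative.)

Answer: 1.6000

Derivation:
After op 1 tick(9): ref=9.0000 raw=[10.8000 10.8000]
After op 2 sync(0): ref=9.0000 raw=[9.0000 10.8000]
After op 3 tick(2): ref=11.0000 raw=[11.4000 13.2000]
After op 4 sync(1): ref=11.0000 raw=[11.4000 11.0000]
After op 5 tick(1): ref=12.0000 raw=[12.6000 12.2000]
After op 6 tick(6): ref=18.0000 raw=[19.8000 19.4000]
After op 7 tick(1): ref=19.0000 raw=[21.0000 20.6000]
Drift of clock 1 after op 7: 20.6000 - 19.0000 = 1.6000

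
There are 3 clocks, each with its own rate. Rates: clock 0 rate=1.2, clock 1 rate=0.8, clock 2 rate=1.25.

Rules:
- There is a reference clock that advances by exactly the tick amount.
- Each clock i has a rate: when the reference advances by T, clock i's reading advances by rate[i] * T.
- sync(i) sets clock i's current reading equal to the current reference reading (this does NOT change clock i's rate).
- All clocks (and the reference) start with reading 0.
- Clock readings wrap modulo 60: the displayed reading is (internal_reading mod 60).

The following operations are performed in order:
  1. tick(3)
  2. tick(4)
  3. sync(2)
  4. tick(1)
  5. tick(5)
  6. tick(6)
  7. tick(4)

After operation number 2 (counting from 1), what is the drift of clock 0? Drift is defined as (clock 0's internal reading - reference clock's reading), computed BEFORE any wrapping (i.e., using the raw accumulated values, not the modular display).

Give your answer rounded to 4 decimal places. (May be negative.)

After op 1 tick(3): ref=3.0000 raw=[3.6000 2.4000 3.7500]
After op 2 tick(4): ref=7.0000 raw=[8.4000 5.6000 8.7500]
Drift of clock 0 after op 2: 8.4000 - 7.0000 = 1.4000

Answer: 1.4000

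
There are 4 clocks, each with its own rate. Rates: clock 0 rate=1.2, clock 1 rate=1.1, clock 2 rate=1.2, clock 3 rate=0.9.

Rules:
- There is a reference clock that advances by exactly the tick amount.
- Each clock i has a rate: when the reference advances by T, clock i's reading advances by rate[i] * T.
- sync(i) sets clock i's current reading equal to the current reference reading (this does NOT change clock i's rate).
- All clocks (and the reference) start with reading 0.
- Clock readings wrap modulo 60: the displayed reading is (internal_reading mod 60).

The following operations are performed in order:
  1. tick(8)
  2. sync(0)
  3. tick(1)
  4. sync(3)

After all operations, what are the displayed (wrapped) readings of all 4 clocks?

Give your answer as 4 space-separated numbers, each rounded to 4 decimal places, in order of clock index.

After op 1 tick(8): ref=8.0000 raw=[9.6000 8.8000 9.6000 7.2000]
After op 2 sync(0): ref=8.0000 raw=[8.0000 8.8000 9.6000 7.2000]
After op 3 tick(1): ref=9.0000 raw=[9.2000 9.9000 10.8000 8.1000]
After op 4 sync(3): ref=9.0000 raw=[9.2000 9.9000 10.8000 9.0000]
Wrap final raw readings (mod 60): 9.2000 mod 60 = 9.2000; 9.9000 mod 60 = 9.9000; 10.8000 mod 60 = 10.8000; 9.0000 mod 60 = 9.0000

Answer: 9.2000 9.9000 10.8000 9.0000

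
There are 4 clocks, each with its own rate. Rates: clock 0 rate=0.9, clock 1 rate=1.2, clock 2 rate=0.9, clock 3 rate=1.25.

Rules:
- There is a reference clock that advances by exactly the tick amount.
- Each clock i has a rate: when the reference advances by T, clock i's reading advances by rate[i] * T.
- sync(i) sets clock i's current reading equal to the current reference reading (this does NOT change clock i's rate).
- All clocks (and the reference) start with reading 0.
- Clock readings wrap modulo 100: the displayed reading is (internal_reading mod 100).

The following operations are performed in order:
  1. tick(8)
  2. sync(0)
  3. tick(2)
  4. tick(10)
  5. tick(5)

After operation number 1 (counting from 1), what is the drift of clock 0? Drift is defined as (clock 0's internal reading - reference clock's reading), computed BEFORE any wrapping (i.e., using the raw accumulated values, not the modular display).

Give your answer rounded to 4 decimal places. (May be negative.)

Answer: -0.8000

Derivation:
After op 1 tick(8): ref=8.0000 raw=[7.2000 9.6000 7.2000 10.0000]
Drift of clock 0 after op 1: 7.2000 - 8.0000 = -0.8000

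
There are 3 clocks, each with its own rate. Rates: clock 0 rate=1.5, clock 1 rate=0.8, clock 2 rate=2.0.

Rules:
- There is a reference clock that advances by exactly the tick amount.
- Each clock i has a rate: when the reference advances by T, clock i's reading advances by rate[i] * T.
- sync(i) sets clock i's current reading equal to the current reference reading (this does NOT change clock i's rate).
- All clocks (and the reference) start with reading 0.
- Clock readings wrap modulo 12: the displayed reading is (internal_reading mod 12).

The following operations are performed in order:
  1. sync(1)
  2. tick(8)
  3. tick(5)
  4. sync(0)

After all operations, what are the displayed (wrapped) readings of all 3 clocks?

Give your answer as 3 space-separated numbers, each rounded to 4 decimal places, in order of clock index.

After op 1 sync(1): ref=0.0000 raw=[0.0000 0.0000 0.0000]
After op 2 tick(8): ref=8.0000 raw=[12.0000 6.4000 16.0000]
After op 3 tick(5): ref=13.0000 raw=[19.5000 10.4000 26.0000]
After op 4 sync(0): ref=13.0000 raw=[13.0000 10.4000 26.0000]
Wrap final raw readings (mod 12): 13.0000 mod 12 = 1.0000; 10.4000 mod 12 = 10.4000; 26.0000 mod 12 = 2.0000

Answer: 1.0000 10.4000 2.0000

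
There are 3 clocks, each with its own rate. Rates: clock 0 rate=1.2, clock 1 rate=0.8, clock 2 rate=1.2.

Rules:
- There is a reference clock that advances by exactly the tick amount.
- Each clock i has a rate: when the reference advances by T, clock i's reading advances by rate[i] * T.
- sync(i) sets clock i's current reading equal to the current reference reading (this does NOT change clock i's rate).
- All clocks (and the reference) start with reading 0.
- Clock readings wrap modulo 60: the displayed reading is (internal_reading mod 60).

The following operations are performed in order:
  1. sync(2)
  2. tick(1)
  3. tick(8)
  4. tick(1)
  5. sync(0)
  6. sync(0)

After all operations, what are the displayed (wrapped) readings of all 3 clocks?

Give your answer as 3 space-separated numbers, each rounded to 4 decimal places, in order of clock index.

Answer: 10.0000 8.0000 12.0000

Derivation:
After op 1 sync(2): ref=0.0000 raw=[0.0000 0.0000 0.0000]
After op 2 tick(1): ref=1.0000 raw=[1.2000 0.8000 1.2000]
After op 3 tick(8): ref=9.0000 raw=[10.8000 7.2000 10.8000]
After op 4 tick(1): ref=10.0000 raw=[12.0000 8.0000 12.0000]
After op 5 sync(0): ref=10.0000 raw=[10.0000 8.0000 12.0000]
After op 6 sync(0): ref=10.0000 raw=[10.0000 8.0000 12.0000]
Wrap final raw readings (mod 60): 10.0000 mod 60 = 10.0000; 8.0000 mod 60 = 8.0000; 12.0000 mod 60 = 12.0000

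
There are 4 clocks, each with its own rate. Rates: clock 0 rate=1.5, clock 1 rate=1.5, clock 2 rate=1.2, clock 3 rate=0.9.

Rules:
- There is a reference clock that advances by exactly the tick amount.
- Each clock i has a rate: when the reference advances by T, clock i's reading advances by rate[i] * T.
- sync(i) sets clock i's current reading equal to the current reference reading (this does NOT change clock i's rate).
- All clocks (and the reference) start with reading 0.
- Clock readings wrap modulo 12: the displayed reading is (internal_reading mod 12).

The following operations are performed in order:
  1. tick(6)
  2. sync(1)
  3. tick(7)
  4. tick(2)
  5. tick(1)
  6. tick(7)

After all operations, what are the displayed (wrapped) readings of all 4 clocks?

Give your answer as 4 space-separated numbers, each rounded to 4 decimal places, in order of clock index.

After op 1 tick(6): ref=6.0000 raw=[9.0000 9.0000 7.2000 5.4000]
After op 2 sync(1): ref=6.0000 raw=[9.0000 6.0000 7.2000 5.4000]
After op 3 tick(7): ref=13.0000 raw=[19.5000 16.5000 15.6000 11.7000]
After op 4 tick(2): ref=15.0000 raw=[22.5000 19.5000 18.0000 13.5000]
After op 5 tick(1): ref=16.0000 raw=[24.0000 21.0000 19.2000 14.4000]
After op 6 tick(7): ref=23.0000 raw=[34.5000 31.5000 27.6000 20.7000]
Wrap final raw readings (mod 12): 34.5000 mod 12 = 10.5000; 31.5000 mod 12 = 7.5000; 27.6000 mod 12 = 3.6000; 20.7000 mod 12 = 8.7000

Answer: 10.5000 7.5000 3.6000 8.7000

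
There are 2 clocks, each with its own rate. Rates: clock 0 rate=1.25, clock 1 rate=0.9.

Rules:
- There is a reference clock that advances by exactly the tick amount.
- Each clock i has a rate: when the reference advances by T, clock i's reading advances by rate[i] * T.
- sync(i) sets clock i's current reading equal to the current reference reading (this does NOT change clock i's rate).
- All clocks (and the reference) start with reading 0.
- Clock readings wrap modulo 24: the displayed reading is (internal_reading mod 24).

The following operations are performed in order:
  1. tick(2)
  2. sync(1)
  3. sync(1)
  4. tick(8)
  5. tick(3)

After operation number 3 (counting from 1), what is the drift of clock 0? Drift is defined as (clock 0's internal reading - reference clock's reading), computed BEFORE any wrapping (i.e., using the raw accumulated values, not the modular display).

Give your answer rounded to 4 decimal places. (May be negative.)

After op 1 tick(2): ref=2.0000 raw=[2.5000 1.8000]
After op 2 sync(1): ref=2.0000 raw=[2.5000 2.0000]
After op 3 sync(1): ref=2.0000 raw=[2.5000 2.0000]
Drift of clock 0 after op 3: 2.5000 - 2.0000 = 0.5000

Answer: 0.5000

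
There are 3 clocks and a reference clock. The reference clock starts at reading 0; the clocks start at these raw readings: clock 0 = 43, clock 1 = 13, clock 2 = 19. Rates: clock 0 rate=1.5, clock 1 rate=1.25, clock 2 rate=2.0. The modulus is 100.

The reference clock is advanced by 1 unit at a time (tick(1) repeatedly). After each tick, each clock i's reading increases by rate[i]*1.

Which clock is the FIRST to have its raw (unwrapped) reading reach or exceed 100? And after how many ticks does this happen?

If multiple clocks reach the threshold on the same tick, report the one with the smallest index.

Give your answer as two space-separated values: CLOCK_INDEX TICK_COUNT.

clock 0: start=43, rate=1.5, needs 100-43 = 57; ticks = ceil(57/1.5) = ceil(38.0000) = 38; reading at tick 38 = 43 + 1.5*38 = 100.0000
clock 1: start=13, rate=1.25, needs 100-13 = 87; ticks = ceil(87/1.25) = ceil(69.6000) = 70; reading at tick 70 = 13 + 1.25*70 = 100.5000
clock 2: start=19, rate=2.0, needs 100-19 = 81; ticks = ceil(81/2.0) = ceil(40.5000) = 41; reading at tick 41 = 19 + 2.0*41 = 101.0000
Minimum tick count = 38; winners = [0]; smallest index = 0

Answer: 0 38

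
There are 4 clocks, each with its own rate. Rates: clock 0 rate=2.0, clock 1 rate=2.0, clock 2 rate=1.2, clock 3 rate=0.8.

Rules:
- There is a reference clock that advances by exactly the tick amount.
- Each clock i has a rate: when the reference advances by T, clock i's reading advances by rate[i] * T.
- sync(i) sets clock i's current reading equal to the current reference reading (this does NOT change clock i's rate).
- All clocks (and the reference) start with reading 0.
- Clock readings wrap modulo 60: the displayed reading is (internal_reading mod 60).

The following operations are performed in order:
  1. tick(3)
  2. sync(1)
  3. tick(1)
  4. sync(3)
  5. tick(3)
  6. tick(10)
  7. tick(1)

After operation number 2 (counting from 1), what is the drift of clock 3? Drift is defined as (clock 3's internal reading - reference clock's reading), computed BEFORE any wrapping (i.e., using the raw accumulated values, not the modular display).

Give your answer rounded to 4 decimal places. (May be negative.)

After op 1 tick(3): ref=3.0000 raw=[6.0000 6.0000 3.6000 2.4000]
After op 2 sync(1): ref=3.0000 raw=[6.0000 3.0000 3.6000 2.4000]
Drift of clock 3 after op 2: 2.4000 - 3.0000 = -0.6000

Answer: -0.6000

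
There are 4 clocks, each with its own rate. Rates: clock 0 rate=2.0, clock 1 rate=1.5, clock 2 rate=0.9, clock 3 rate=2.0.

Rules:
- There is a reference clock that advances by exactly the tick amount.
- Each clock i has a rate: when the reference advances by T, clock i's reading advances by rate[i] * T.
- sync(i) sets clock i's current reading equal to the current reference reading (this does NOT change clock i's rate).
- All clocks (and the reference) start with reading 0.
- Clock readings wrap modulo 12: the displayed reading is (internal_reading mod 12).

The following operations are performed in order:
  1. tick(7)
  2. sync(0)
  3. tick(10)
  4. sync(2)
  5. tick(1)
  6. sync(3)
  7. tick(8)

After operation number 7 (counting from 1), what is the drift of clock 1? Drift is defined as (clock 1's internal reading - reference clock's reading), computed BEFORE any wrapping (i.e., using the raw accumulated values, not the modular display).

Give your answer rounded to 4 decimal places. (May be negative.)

After op 1 tick(7): ref=7.0000 raw=[14.0000 10.5000 6.3000 14.0000]
After op 2 sync(0): ref=7.0000 raw=[7.0000 10.5000 6.3000 14.0000]
After op 3 tick(10): ref=17.0000 raw=[27.0000 25.5000 15.3000 34.0000]
After op 4 sync(2): ref=17.0000 raw=[27.0000 25.5000 17.0000 34.0000]
After op 5 tick(1): ref=18.0000 raw=[29.0000 27.0000 17.9000 36.0000]
After op 6 sync(3): ref=18.0000 raw=[29.0000 27.0000 17.9000 18.0000]
After op 7 tick(8): ref=26.0000 raw=[45.0000 39.0000 25.1000 34.0000]
Drift of clock 1 after op 7: 39.0000 - 26.0000 = 13.0000

Answer: 13.0000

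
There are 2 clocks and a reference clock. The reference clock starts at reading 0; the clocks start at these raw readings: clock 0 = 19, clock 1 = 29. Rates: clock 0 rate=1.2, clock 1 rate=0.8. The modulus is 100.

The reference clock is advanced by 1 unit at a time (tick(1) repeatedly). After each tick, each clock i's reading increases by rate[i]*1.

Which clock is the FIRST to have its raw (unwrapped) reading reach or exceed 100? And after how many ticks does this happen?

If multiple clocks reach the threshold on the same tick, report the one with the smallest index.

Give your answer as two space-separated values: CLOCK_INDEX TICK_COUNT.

clock 0: start=19, rate=1.2, needs 100-19 = 81; ticks = ceil(81/1.2) = ceil(67.5000) = 68; reading at tick 68 = 19 + 1.2*68 = 100.6000
clock 1: start=29, rate=0.8, needs 100-29 = 71; ticks = ceil(71/0.8) = ceil(88.7500) = 89; reading at tick 89 = 29 + 0.8*89 = 100.2000
Minimum tick count = 68; winners = [0]; smallest index = 0

Answer: 0 68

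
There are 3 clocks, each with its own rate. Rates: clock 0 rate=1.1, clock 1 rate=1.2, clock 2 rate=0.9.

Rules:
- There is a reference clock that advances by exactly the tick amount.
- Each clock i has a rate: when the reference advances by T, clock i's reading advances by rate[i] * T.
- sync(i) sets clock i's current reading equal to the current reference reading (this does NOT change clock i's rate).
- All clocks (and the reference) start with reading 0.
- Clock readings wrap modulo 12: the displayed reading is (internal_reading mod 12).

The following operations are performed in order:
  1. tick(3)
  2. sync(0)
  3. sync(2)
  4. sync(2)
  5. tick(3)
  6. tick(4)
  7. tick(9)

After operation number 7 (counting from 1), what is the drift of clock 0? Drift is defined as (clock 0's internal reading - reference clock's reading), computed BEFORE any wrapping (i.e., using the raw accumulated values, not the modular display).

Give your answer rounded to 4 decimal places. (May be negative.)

After op 1 tick(3): ref=3.0000 raw=[3.3000 3.6000 2.7000]
After op 2 sync(0): ref=3.0000 raw=[3.0000 3.6000 2.7000]
After op 3 sync(2): ref=3.0000 raw=[3.0000 3.6000 3.0000]
After op 4 sync(2): ref=3.0000 raw=[3.0000 3.6000 3.0000]
After op 5 tick(3): ref=6.0000 raw=[6.3000 7.2000 5.7000]
After op 6 tick(4): ref=10.0000 raw=[10.7000 12.0000 9.3000]
After op 7 tick(9): ref=19.0000 raw=[20.6000 22.8000 17.4000]
Drift of clock 0 after op 7: 20.6000 - 19.0000 = 1.6000

Answer: 1.6000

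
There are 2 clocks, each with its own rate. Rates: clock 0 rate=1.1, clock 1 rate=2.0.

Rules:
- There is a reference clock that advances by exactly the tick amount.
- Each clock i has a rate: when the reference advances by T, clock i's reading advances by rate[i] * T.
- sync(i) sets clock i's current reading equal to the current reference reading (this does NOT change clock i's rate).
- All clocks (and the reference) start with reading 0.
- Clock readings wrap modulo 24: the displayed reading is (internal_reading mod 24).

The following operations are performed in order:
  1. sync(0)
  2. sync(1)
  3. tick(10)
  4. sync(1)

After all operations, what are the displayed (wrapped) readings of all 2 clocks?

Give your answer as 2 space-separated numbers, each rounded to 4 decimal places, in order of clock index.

After op 1 sync(0): ref=0.0000 raw=[0.0000 0.0000]
After op 2 sync(1): ref=0.0000 raw=[0.0000 0.0000]
After op 3 tick(10): ref=10.0000 raw=[11.0000 20.0000]
After op 4 sync(1): ref=10.0000 raw=[11.0000 10.0000]
Wrap final raw readings (mod 24): 11.0000 mod 24 = 11.0000; 10.0000 mod 24 = 10.0000

Answer: 11.0000 10.0000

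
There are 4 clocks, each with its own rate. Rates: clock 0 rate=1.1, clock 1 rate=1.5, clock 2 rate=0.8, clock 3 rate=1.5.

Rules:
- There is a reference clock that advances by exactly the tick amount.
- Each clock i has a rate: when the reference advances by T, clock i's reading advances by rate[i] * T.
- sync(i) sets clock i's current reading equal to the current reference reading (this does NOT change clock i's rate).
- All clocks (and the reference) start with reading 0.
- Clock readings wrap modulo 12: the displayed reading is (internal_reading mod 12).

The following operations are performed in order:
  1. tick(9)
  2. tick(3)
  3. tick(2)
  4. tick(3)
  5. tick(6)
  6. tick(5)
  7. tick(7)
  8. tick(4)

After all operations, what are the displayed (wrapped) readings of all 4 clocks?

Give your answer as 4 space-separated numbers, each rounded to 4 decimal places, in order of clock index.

Answer: 6.9000 10.5000 7.2000 10.5000

Derivation:
After op 1 tick(9): ref=9.0000 raw=[9.9000 13.5000 7.2000 13.5000]
After op 2 tick(3): ref=12.0000 raw=[13.2000 18.0000 9.6000 18.0000]
After op 3 tick(2): ref=14.0000 raw=[15.4000 21.0000 11.2000 21.0000]
After op 4 tick(3): ref=17.0000 raw=[18.7000 25.5000 13.6000 25.5000]
After op 5 tick(6): ref=23.0000 raw=[25.3000 34.5000 18.4000 34.5000]
After op 6 tick(5): ref=28.0000 raw=[30.8000 42.0000 22.4000 42.0000]
After op 7 tick(7): ref=35.0000 raw=[38.5000 52.5000 28.0000 52.5000]
After op 8 tick(4): ref=39.0000 raw=[42.9000 58.5000 31.2000 58.5000]
Wrap final raw readings (mod 12): 42.9000 mod 12 = 6.9000; 58.5000 mod 12 = 10.5000; 31.2000 mod 12 = 7.2000; 58.5000 mod 12 = 10.5000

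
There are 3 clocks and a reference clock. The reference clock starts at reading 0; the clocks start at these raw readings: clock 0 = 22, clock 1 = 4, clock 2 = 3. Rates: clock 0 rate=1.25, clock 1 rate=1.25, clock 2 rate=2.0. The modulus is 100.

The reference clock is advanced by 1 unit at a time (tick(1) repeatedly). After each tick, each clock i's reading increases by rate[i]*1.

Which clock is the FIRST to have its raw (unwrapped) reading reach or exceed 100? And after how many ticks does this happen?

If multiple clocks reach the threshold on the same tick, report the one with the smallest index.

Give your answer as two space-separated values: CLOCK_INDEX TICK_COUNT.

clock 0: start=22, rate=1.25, needs 100-22 = 78; ticks = ceil(78/1.25) = ceil(62.4000) = 63; reading at tick 63 = 22 + 1.25*63 = 100.7500
clock 1: start=4, rate=1.25, needs 100-4 = 96; ticks = ceil(96/1.25) = ceil(76.8000) = 77; reading at tick 77 = 4 + 1.25*77 = 100.2500
clock 2: start=3, rate=2.0, needs 100-3 = 97; ticks = ceil(97/2.0) = ceil(48.5000) = 49; reading at tick 49 = 3 + 2.0*49 = 101.0000
Minimum tick count = 49; winners = [2]; smallest index = 2

Answer: 2 49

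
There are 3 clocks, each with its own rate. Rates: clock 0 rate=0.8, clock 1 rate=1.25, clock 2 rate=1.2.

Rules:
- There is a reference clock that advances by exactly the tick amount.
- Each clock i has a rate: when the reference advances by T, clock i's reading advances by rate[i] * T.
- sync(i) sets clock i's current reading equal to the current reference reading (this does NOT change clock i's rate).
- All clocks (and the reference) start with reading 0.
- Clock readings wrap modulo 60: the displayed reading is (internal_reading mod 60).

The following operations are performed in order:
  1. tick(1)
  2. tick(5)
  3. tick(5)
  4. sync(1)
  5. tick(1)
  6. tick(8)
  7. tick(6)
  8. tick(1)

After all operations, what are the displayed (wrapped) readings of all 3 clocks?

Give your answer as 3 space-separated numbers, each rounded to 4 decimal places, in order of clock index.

Answer: 21.6000 31.0000 32.4000

Derivation:
After op 1 tick(1): ref=1.0000 raw=[0.8000 1.2500 1.2000]
After op 2 tick(5): ref=6.0000 raw=[4.8000 7.5000 7.2000]
After op 3 tick(5): ref=11.0000 raw=[8.8000 13.7500 13.2000]
After op 4 sync(1): ref=11.0000 raw=[8.8000 11.0000 13.2000]
After op 5 tick(1): ref=12.0000 raw=[9.6000 12.2500 14.4000]
After op 6 tick(8): ref=20.0000 raw=[16.0000 22.2500 24.0000]
After op 7 tick(6): ref=26.0000 raw=[20.8000 29.7500 31.2000]
After op 8 tick(1): ref=27.0000 raw=[21.6000 31.0000 32.4000]
Wrap final raw readings (mod 60): 21.6000 mod 60 = 21.6000; 31.0000 mod 60 = 31.0000; 32.4000 mod 60 = 32.4000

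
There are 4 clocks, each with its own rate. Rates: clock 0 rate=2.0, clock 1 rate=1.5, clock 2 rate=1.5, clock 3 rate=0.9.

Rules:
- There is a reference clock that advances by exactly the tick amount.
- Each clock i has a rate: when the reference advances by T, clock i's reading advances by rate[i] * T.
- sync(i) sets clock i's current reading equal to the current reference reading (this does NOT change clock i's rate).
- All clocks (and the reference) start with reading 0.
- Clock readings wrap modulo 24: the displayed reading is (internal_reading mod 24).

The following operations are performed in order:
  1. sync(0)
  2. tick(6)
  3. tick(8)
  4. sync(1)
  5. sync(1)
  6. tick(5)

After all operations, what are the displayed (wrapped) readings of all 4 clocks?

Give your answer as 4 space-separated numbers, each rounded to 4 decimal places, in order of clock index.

After op 1 sync(0): ref=0.0000 raw=[0.0000 0.0000 0.0000 0.0000]
After op 2 tick(6): ref=6.0000 raw=[12.0000 9.0000 9.0000 5.4000]
After op 3 tick(8): ref=14.0000 raw=[28.0000 21.0000 21.0000 12.6000]
After op 4 sync(1): ref=14.0000 raw=[28.0000 14.0000 21.0000 12.6000]
After op 5 sync(1): ref=14.0000 raw=[28.0000 14.0000 21.0000 12.6000]
After op 6 tick(5): ref=19.0000 raw=[38.0000 21.5000 28.5000 17.1000]
Wrap final raw readings (mod 24): 38.0000 mod 24 = 14.0000; 21.5000 mod 24 = 21.5000; 28.5000 mod 24 = 4.5000; 17.1000 mod 24 = 17.1000

Answer: 14.0000 21.5000 4.5000 17.1000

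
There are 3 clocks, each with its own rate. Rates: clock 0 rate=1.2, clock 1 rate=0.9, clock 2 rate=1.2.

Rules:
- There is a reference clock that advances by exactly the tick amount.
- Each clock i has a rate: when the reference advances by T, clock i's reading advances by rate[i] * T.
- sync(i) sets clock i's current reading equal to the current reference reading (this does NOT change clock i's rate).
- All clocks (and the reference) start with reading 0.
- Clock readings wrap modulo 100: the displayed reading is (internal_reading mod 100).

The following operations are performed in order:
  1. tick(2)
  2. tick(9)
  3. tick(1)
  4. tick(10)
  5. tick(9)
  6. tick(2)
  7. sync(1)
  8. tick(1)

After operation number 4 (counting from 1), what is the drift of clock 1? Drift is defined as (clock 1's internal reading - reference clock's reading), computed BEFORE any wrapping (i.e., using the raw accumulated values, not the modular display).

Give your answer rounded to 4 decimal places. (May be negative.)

Answer: -2.2000

Derivation:
After op 1 tick(2): ref=2.0000 raw=[2.4000 1.8000 2.4000]
After op 2 tick(9): ref=11.0000 raw=[13.2000 9.9000 13.2000]
After op 3 tick(1): ref=12.0000 raw=[14.4000 10.8000 14.4000]
After op 4 tick(10): ref=22.0000 raw=[26.4000 19.8000 26.4000]
Drift of clock 1 after op 4: 19.8000 - 22.0000 = -2.2000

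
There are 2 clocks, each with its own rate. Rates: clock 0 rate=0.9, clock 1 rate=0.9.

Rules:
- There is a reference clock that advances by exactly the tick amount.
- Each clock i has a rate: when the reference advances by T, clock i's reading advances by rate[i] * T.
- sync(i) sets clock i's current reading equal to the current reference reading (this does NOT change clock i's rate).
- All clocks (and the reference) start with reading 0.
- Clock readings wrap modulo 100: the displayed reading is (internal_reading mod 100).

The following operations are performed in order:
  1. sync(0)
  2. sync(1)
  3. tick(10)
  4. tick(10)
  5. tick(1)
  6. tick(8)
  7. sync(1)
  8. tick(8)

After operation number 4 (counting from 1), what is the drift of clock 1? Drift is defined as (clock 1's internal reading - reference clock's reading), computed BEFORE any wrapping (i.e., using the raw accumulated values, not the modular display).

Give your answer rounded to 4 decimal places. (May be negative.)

After op 1 sync(0): ref=0.0000 raw=[0.0000 0.0000]
After op 2 sync(1): ref=0.0000 raw=[0.0000 0.0000]
After op 3 tick(10): ref=10.0000 raw=[9.0000 9.0000]
After op 4 tick(10): ref=20.0000 raw=[18.0000 18.0000]
Drift of clock 1 after op 4: 18.0000 - 20.0000 = -2.0000

Answer: -2.0000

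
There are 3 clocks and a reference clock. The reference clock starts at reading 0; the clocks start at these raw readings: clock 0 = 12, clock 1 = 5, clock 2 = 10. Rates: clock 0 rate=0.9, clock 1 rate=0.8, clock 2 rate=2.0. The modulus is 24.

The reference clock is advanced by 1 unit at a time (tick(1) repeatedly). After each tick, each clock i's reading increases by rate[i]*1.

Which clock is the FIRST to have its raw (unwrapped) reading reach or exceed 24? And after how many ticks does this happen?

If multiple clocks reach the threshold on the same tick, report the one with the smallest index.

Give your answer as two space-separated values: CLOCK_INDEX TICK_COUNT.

clock 0: start=12, rate=0.9, needs 24-12 = 12; ticks = ceil(12/0.9) = ceil(13.3333) = 14; reading at tick 14 = 12 + 0.9*14 = 24.6000
clock 1: start=5, rate=0.8, needs 24-5 = 19; ticks = ceil(19/0.8) = ceil(23.7500) = 24; reading at tick 24 = 5 + 0.8*24 = 24.2000
clock 2: start=10, rate=2.0, needs 24-10 = 14; ticks = ceil(14/2.0) = ceil(7.0000) = 7; reading at tick 7 = 10 + 2.0*7 = 24.0000
Minimum tick count = 7; winners = [2]; smallest index = 2

Answer: 2 7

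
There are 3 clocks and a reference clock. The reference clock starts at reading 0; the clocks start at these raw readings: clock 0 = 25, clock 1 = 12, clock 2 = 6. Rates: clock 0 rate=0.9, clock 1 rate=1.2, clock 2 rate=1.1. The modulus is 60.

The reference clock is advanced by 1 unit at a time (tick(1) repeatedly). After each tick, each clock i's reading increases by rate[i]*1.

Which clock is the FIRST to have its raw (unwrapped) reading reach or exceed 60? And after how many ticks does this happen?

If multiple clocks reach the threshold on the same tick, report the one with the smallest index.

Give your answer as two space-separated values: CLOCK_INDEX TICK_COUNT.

Answer: 0 39

Derivation:
clock 0: start=25, rate=0.9, needs 60-25 = 35; ticks = ceil(35/0.9) = ceil(38.8889) = 39; reading at tick 39 = 25 + 0.9*39 = 60.1000
clock 1: start=12, rate=1.2, needs 60-12 = 48; ticks = ceil(48/1.2) = ceil(40.0000) = 40; reading at tick 40 = 12 + 1.2*40 = 60.0000
clock 2: start=6, rate=1.1, needs 60-6 = 54; ticks = ceil(54/1.1) = ceil(49.0909) = 50; reading at tick 50 = 6 + 1.1*50 = 61.0000
Minimum tick count = 39; winners = [0]; smallest index = 0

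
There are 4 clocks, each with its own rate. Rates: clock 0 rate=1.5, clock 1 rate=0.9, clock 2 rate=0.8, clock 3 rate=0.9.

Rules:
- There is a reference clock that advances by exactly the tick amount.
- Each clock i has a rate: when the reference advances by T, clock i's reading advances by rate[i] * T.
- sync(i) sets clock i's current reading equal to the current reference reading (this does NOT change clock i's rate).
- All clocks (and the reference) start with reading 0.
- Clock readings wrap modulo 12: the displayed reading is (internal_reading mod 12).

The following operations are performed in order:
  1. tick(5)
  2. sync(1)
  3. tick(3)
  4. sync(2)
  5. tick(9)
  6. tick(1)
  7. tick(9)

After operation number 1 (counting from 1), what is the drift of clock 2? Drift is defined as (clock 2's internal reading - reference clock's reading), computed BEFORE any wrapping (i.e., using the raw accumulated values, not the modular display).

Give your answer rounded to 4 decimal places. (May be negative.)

After op 1 tick(5): ref=5.0000 raw=[7.5000 4.5000 4.0000 4.5000]
Drift of clock 2 after op 1: 4.0000 - 5.0000 = -1.0000

Answer: -1.0000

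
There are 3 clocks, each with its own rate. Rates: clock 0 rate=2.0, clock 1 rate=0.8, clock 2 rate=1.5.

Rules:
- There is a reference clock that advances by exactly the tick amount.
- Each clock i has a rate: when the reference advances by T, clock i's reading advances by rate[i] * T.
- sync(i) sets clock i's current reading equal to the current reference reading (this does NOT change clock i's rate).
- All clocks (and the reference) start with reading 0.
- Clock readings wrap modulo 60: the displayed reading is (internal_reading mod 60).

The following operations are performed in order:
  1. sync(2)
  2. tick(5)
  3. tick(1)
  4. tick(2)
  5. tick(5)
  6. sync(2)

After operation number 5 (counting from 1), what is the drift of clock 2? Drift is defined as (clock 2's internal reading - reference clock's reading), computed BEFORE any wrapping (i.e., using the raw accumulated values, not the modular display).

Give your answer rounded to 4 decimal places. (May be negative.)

After op 1 sync(2): ref=0.0000 raw=[0.0000 0.0000 0.0000]
After op 2 tick(5): ref=5.0000 raw=[10.0000 4.0000 7.5000]
After op 3 tick(1): ref=6.0000 raw=[12.0000 4.8000 9.0000]
After op 4 tick(2): ref=8.0000 raw=[16.0000 6.4000 12.0000]
After op 5 tick(5): ref=13.0000 raw=[26.0000 10.4000 19.5000]
Drift of clock 2 after op 5: 19.5000 - 13.0000 = 6.5000

Answer: 6.5000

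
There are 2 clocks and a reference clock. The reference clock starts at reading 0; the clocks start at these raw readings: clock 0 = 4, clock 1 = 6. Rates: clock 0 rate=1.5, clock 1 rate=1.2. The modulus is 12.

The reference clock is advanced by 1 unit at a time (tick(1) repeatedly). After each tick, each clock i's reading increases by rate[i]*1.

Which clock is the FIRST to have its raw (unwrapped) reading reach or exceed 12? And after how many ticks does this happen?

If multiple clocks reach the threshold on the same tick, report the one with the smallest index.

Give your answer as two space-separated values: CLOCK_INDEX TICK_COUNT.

Answer: 1 5

Derivation:
clock 0: start=4, rate=1.5, needs 12-4 = 8; ticks = ceil(8/1.5) = ceil(5.3333) = 6; reading at tick 6 = 4 + 1.5*6 = 13.0000
clock 1: start=6, rate=1.2, needs 12-6 = 6; ticks = ceil(6/1.2) = ceil(5.0000) = 5; reading at tick 5 = 6 + 1.2*5 = 12.0000
Minimum tick count = 5; winners = [1]; smallest index = 1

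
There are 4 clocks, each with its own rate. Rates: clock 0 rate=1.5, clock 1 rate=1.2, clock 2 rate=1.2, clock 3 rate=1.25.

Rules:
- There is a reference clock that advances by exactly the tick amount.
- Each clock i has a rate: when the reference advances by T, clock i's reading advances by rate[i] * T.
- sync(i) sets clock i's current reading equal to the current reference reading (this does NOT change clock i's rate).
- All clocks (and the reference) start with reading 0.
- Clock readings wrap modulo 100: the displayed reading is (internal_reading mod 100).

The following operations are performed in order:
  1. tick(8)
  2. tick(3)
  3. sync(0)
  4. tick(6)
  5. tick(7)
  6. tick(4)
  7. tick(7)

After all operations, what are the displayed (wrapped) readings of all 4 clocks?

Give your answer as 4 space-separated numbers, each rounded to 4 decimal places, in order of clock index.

Answer: 47.0000 42.0000 42.0000 43.7500

Derivation:
After op 1 tick(8): ref=8.0000 raw=[12.0000 9.6000 9.6000 10.0000]
After op 2 tick(3): ref=11.0000 raw=[16.5000 13.2000 13.2000 13.7500]
After op 3 sync(0): ref=11.0000 raw=[11.0000 13.2000 13.2000 13.7500]
After op 4 tick(6): ref=17.0000 raw=[20.0000 20.4000 20.4000 21.2500]
After op 5 tick(7): ref=24.0000 raw=[30.5000 28.8000 28.8000 30.0000]
After op 6 tick(4): ref=28.0000 raw=[36.5000 33.6000 33.6000 35.0000]
After op 7 tick(7): ref=35.0000 raw=[47.0000 42.0000 42.0000 43.7500]
Wrap final raw readings (mod 100): 47.0000 mod 100 = 47.0000; 42.0000 mod 100 = 42.0000; 42.0000 mod 100 = 42.0000; 43.7500 mod 100 = 43.7500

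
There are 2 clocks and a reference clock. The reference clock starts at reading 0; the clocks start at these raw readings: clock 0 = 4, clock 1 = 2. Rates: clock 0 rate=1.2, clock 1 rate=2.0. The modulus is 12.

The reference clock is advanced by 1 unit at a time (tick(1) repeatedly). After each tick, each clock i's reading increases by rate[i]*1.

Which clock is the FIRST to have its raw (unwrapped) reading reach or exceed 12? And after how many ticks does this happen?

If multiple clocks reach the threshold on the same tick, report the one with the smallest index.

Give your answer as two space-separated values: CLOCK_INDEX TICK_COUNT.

clock 0: start=4, rate=1.2, needs 12-4 = 8; ticks = ceil(8/1.2) = ceil(6.6667) = 7; reading at tick 7 = 4 + 1.2*7 = 12.4000
clock 1: start=2, rate=2.0, needs 12-2 = 10; ticks = ceil(10/2.0) = ceil(5.0000) = 5; reading at tick 5 = 2 + 2.0*5 = 12.0000
Minimum tick count = 5; winners = [1]; smallest index = 1

Answer: 1 5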